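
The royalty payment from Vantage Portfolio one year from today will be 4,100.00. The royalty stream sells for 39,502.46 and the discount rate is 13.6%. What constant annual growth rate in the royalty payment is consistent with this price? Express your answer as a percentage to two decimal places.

P = D₁/(r−g) ⇒ g = r − D₁/P = 0.136 − 4,100.00/39,502.46 = 0.032209

3.22%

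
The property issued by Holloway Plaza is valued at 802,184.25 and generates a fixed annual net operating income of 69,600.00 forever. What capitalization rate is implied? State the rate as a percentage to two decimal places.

P = C/r ⇒ r = C/P = 69,600.00/802,184.25 = 0.086763

8.68%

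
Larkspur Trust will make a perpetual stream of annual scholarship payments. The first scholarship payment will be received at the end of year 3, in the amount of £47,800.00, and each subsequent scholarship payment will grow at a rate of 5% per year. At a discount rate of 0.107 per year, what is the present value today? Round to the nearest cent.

Value at end of year 2: C₁ / (r − g) = £47,800.00 / (0.107 − 0.05) = £838,596.4912
Discount to today: PV = £838,596.4912 / (1 + 0.107)^2 = £838,596.4912 / 1.225449 = £684,317.74

£684317.74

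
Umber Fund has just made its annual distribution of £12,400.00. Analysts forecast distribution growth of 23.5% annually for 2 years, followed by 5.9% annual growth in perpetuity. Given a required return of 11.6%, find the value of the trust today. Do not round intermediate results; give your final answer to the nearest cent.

D_1 = 15314.00000
D_2 = 18912.79000
Terminal value at year 2: TV = D_2×(1+g_2)/(r−g_2) = 20028.64461/0.057 = 351379.73000
P_0 = D_1/(1+r)^1 + D_2/(1+r)^2 + TV/(1+r)^2
    = 13722.22222 + 15185.43409 + 282129.38072 = 311037.03704

£311037.04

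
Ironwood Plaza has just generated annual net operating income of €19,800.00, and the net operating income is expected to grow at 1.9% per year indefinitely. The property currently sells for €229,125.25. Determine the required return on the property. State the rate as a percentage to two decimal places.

D₁ = €19,800.00 × 1.019 = €20,176.2000
P = D₁/(r − g) ⇒ r = D₁/P + g = €20,176.2000/€229,125.25 + 0.019 = 0.088058 + 0.019 = 0.107058

10.71%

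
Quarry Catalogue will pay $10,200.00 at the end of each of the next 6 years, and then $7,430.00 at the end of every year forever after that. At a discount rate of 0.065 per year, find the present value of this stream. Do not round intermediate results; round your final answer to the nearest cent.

$127717.30

PV of 6-year annuity: $10,200.00 × [1 − (1+0.065)^−6] / 0.065 = 49378.33828
Perpetuity value at year 6: $7,430.00 / 0.065 = 114307.69231
PV of perpetuity: 114307.69231 / (1+0.065)^6 = 78338.96158
Total PV = 49378.33828 + 78338.96158 = 127717.29986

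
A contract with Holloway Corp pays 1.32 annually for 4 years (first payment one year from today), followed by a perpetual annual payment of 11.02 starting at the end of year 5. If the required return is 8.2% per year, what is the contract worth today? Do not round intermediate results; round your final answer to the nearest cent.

102.41

PV of 4-year annuity: 1.32 × [1 − (1+0.082)^−4] / 0.082 = 4.35261
Perpetuity value at year 4: 11.02 / 0.082 = 134.39024
PV of perpetuity: 134.39024 / (1+0.082)^4 = 98.05251
Total PV = 4.35261 + 98.05251 = 102.40512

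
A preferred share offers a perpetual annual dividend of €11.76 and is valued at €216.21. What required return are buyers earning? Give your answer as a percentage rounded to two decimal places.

5.44%

P = C/r ⇒ r = C/P = €11.76/€216.21 = 0.054392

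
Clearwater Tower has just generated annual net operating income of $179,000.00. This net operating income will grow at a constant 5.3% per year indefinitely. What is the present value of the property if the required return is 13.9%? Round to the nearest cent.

D₁ = D₀ × (1 + g) = $179,000.00 × 1.053 = $188,487.0000
Growing perpetuity: P = D₁ / (r − g) = $188,487.0000 / (0.139 − 0.053) = $2,191,709.30

$2191709.30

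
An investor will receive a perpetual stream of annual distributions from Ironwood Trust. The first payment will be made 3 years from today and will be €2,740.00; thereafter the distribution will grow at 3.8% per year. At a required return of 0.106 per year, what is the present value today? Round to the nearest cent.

Value at end of year 2: C₁ / (r − g) = €2,740.00 / (0.106 − 0.038) = €40,294.1176
Discount to today: PV = €40,294.1176 / (1 + 0.106)^2 = €40,294.1176 / 1.223236 = €32,940.59

€32940.59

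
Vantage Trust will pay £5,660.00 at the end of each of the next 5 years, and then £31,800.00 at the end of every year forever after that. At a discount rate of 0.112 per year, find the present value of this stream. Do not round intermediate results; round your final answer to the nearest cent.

£187801.92

PV of 5-year annuity: £5,660.00 × [1 − (1+0.112)^−5] / 0.112 = 20813.95775
Perpetuity value at year 5: £31,800.00 / 0.112 = 283928.57143
PV of perpetuity: 283928.57143 / (1+0.112)^5 = 166987.96072
Total PV = 20813.95775 + 166987.96072 = 187801.91848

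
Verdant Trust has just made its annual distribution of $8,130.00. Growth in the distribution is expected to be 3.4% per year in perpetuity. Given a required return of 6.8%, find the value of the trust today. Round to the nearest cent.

D₁ = D₀ × (1 + g) = $8,130.00 × 1.034 = $8,406.4200
Growing perpetuity: P = D₁ / (r − g) = $8,406.4200 / (0.068 − 0.034) = $247,247.65

$247247.65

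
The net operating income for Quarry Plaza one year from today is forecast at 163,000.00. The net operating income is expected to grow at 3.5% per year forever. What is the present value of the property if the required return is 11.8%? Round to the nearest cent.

1963855.42

Growing perpetuity: P = D₁ / (r − g) = 163,000.0000 / (0.118 − 0.035) = 1,963,855.42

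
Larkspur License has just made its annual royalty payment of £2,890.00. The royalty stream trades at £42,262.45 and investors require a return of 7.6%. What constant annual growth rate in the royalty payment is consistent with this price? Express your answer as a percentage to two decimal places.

0.71%

P = D₀(1+g)/(r−g) ⇒ P(r−g) = D₀(1+g) ⇒ g(P+D₀) = P·r − D₀
g = (P·r − D₀)/(P + D₀) = (£42,262.45×0.076 − £2,890.00) / (£42,262.45 + £2,890.00) = 0.007130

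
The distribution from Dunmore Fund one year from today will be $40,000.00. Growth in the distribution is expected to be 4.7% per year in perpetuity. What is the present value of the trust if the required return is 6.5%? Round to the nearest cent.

$2222222.22

Growing perpetuity: P = D₁ / (r − g) = $40,000.0000 / (0.065 − 0.047) = $2,222,222.22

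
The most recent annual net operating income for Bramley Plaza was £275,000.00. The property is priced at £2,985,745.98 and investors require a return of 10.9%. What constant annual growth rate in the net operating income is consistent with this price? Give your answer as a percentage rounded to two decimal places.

P = D₀(1+g)/(r−g) ⇒ P(r−g) = D₀(1+g) ⇒ g(P+D₀) = P·r − D₀
g = (P·r − D₀)/(P + D₀) = (£2,985,745.98×0.109 − £275,000.00) / (£2,985,745.98 + £275,000.00) = 0.015471

1.55%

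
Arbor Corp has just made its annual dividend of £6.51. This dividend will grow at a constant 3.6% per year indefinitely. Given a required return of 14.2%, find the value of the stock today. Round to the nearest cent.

£63.63

D₁ = D₀ × (1 + g) = £6.51 × 1.036 = £6.7444
Growing perpetuity: P = D₁ / (r − g) = £6.7444 / (0.142 − 0.036) = £63.63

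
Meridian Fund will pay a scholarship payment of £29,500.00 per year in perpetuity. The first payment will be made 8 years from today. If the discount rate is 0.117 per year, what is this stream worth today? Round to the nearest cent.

£116215.47

Value at end of year 7: C / r = £29,500.00 / 0.117 = £252,136.7521
Discount to today: PV = £252,136.7521 / (1 + 0.117)^7 = £252,136.7521 / 2.169563 = £116,215.47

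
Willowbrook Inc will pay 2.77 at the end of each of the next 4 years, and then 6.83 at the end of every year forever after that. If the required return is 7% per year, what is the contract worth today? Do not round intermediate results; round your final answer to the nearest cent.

83.82

PV of 4-year annuity: 2.77 × [1 − (1+0.07)^−4] / 0.07 = 9.38258
Perpetuity value at year 4: 6.83 / 0.07 = 97.57143
PV of perpetuity: 97.57143 / (1+0.07)^4 = 74.43678
Total PV = 9.38258 + 74.43678 = 83.81935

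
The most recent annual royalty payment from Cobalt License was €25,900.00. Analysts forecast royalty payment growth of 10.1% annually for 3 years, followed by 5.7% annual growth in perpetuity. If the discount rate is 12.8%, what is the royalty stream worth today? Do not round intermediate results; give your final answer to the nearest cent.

D_1 = 28515.90000
D_2 = 31396.00590
D_3 = 34567.00250
Terminal value at year 3: TV = D_3×(1+g_2)/(r−g_2) = 36537.32164/0.071 = 514610.16392
P_0 = D_1/(1+r)^1 + D_2/(1+r)^2 + D_3/(1+r)^3 + TV/(1+r)^3
    = 25280.05319 + 24674.94554 + 24084.32184 + 358551.10118 = 432590.42175

€432590.42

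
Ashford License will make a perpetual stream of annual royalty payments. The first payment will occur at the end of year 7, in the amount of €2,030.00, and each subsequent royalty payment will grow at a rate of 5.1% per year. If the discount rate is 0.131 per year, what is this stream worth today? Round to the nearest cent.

Value at end of year 6: C₁ / (r − g) = €2,030.00 / (0.131 − 0.051) = €25,375.0000
Discount to today: PV = €25,375.0000 / (1 + 0.131)^6 = €25,375.0000 / 2.093031 = €12,123.57

€12123.57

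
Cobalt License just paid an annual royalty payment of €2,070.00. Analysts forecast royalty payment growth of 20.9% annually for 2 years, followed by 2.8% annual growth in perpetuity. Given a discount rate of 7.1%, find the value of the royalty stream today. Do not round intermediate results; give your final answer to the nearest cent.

€68036.67

D_1 = 2502.63000
D_2 = 3025.67967
Terminal value at year 2: TV = D_2×(1+g_2)/(r−g_2) = 3110.39870/0.043 = 72334.85351
P_0 = D_1/(1+r)^1 + D_2/(1+r)^2 + TV/(1+r)^2
    = 2336.72269 + 2637.81301 + 63062.13423 = 68036.66992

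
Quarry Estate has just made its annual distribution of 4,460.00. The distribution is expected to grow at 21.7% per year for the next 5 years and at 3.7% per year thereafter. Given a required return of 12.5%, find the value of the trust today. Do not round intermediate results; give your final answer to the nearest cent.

D_1 = 5427.82000
D_2 = 6605.65694
D_3 = 8039.08450
D_4 = 9783.56583
D_5 = 11906.59962
Terminal value at year 5: TV = D_5×(1+g_2)/(r−g_2) = 12347.14380/0.088 = 140308.45231
P_0 = D_1/(1+r)^1 + D_2/(1+r)^2 + D_3/(1+r)^3 + D_4/(1+r)^4 + D_5/(1+r)^5 + TV/(1+r)^5
    = 4824.72889 + 5219.28450 + 5646.10598 + 6107.83198 + 6607.31691 + 77861.22314 = 106266.49140

106266.49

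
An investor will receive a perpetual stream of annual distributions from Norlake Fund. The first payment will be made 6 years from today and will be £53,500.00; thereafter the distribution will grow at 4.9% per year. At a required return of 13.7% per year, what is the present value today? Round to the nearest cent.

Value at end of year 5: C₁ / (r − g) = £53,500.00 / (0.137 − 0.049) = £607,954.5455
Discount to today: PV = £607,954.5455 / (1 + 0.137)^5 = £607,954.5455 / 1.900213 = £319,940.18

£319940.18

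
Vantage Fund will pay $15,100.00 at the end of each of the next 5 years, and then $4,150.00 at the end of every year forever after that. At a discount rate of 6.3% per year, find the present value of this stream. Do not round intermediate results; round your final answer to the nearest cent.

$111624.38

PV of 5-year annuity: $15,100.00 × [1 − (1+0.063)^−5] / 0.063 = 63090.92596
Perpetuity value at year 5: $4,150.00 / 0.063 = 65873.01587
PV of perpetuity: 65873.01587 / (1+0.063)^5 = 48533.45675
Total PV = 63090.92596 + 48533.45675 = 111624.38271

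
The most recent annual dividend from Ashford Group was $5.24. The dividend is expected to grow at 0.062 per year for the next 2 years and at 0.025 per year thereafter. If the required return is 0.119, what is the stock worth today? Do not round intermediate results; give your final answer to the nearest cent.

D_1 = 5.56488
D_2 = 5.90990
Terminal value at year 2: TV = D_2×(1+g_2)/(r−g_2) = 6.05765/0.094 = 64.44309
P_0 = D_1/(1+r)^1 + D_2/(1+r)^2 + TV/(1+r)^2
    = 4.97308 + 4.71976 + 51.46550 = 61.15834

$61.16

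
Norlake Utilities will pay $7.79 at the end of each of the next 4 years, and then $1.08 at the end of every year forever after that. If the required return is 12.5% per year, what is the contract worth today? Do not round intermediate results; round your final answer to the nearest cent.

PV of 4-year annuity: $7.79 × [1 − (1+0.125)^−4] / 0.125 = 23.41393
Perpetuity value at year 4: $1.08 / 0.125 = 8.64000
PV of perpetuity: 8.64000 / (1+0.125)^4 = 5.39391
Total PV = 23.41393 + 5.39391 = 28.80784

$28.81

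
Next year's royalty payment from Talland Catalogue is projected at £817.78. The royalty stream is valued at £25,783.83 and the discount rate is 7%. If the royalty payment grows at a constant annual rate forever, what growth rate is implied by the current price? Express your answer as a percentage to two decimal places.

3.83%

P = D₁/(r−g) ⇒ g = r − D₁/P = 0.07 − £817.78/£25,783.83 = 0.038283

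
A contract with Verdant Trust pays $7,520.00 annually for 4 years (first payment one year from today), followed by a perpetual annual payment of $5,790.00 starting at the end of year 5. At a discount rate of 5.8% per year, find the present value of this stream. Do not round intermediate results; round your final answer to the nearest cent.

PV of 4-year annuity: $7,520.00 × [1 − (1+0.058)^−4] / 0.058 = 26177.37493
Perpetuity value at year 4: $5,790.00 / 0.058 = 99827.58621
PV of perpetuity: 99827.58621 / (1+0.058)^4 = 79672.39993
Total PV = 26177.37493 + 79672.39993 = 105849.77485

$105849.77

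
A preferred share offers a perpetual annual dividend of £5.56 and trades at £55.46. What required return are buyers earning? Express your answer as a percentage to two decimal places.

10.03%

P = C/r ⇒ r = C/P = £5.56/£55.46 = 0.100252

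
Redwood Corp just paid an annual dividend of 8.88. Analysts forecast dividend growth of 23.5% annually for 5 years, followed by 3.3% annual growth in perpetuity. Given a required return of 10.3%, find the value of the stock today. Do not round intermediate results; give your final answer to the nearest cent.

293.73

D_1 = 10.96680
D_2 = 13.54400
D_3 = 16.72684
D_4 = 20.65764
D_5 = 25.51219
Terminal value at year 5: TV = D_5×(1+g_2)/(r−g_2) = 26.35409/0.07 = 376.48704
P_0 = D_1/(1+r)^1 + D_2/(1+r)^2 + D_3/(1+r)^3 + D_4/(1+r)^4 + D_5/(1+r)^5 + TV/(1+r)^5
    = 9.94270 + 11.13258 + 12.46486 + 13.95657 + 15.62680 + 230.60699 = 293.73051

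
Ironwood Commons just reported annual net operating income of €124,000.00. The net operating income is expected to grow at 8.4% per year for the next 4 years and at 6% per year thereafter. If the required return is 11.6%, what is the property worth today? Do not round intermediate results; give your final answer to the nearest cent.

€2550744.95

D_1 = 134416.00000
D_2 = 145706.94400
D_3 = 157946.32730
D_4 = 171213.81879
Terminal value at year 4: TV = D_4×(1+g_2)/(r−g_2) = 181486.64792/0.056 = 3240832.99850
P_0 = D_1/(1+r)^1 + D_2/(1+r)^2 + D_3/(1+r)^3 + D_4/(1+r)^4 + TV/(1+r)^4
    = 120444.44444 + 116990.84030 + 113636.26424 + 110377.87673 + 2089295.52385 = 2550744.94956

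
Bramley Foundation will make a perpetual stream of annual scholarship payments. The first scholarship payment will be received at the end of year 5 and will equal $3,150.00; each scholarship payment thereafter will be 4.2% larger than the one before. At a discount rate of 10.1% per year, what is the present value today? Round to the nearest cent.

$36333.67

Value at end of year 4: C₁ / (r − g) = $3,150.00 / (0.101 − 0.042) = $53,389.8305
Discount to today: PV = $53,389.8305 / (1 + 0.101)^4 = $53,389.8305 / 1.469431 = $36,333.67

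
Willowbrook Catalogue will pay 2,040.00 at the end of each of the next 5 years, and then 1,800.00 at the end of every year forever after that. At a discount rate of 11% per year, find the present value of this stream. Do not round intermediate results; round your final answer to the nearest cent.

17250.65

PV of 5-year annuity: 2,040.00 × [1 − (1+0.11)^−5] / 0.11 = 7539.62992
Perpetuity value at year 5: 1,800.00 / 0.11 = 16363.63636
PV of perpetuity: 16363.63636 / (1+0.11)^5 = 9711.02173
Total PV = 7539.62992 + 9711.02173 = 17250.65165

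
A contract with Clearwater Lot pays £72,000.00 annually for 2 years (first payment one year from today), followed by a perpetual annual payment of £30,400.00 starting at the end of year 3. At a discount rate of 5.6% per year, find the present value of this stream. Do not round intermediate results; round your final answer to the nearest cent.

PV of 2-year annuity: £72,000.00 × [1 − (1+0.056)^−2] / 0.056 = 132747.93388
Perpetuity value at year 2: £30,400.00 / 0.056 = 542857.14286
PV of perpetuity: 542857.14286 / (1+0.056)^2 = 486808.01522
Total PV = 132747.93388 + 486808.01522 = 619555.94910

£619555.95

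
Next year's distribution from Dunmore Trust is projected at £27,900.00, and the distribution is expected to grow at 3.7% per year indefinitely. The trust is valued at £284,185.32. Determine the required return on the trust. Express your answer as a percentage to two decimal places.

P = D₁/(r − g) ⇒ r = D₁/P + g = £27,900.0000/£284,185.32 + 0.037 = 0.098175 + 0.037 = 0.135175

13.52%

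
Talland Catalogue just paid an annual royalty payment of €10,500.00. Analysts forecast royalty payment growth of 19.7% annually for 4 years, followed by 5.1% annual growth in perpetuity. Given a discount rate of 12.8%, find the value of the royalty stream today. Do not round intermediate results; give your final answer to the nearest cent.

€230564.15

D_1 = 12568.50000
D_2 = 15044.49450
D_3 = 18008.25992
D_4 = 21555.88712
Terminal value at year 4: TV = D_4×(1+g_2)/(r−g_2) = 22655.23736/0.077 = 294223.86186
P_0 = D_1/(1+r)^1 + D_2/(1+r)^2 + D_3/(1+r)^3 + D_4/(1+r)^4 + TV/(1+r)^4
    = 11142.28723 + 11823.86331 + 12547.13155 + 13314.64226 + 181736.22092 = 230564.14528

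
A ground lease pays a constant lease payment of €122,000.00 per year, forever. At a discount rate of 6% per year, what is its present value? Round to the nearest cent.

Level perpetuity: PV = C / r = €122,000.00 / 0.06 = €2,033,333.33

€2033333.33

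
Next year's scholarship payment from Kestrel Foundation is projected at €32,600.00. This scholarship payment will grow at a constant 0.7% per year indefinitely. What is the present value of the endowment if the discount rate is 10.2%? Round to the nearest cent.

€343157.89

Growing perpetuity: P = D₁ / (r − g) = €32,600.0000 / (0.102 − 0.007) = €343,157.89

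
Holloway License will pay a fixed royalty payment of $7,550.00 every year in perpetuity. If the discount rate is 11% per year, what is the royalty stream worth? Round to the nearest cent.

Level perpetuity: PV = C / r = $7,550.00 / 0.11 = $68,636.36

$68636.36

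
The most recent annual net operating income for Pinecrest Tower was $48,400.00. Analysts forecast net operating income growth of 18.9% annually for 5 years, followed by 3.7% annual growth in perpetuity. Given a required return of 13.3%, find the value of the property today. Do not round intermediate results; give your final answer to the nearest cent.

D_1 = 57547.60000
D_2 = 68424.09640
D_3 = 81356.25062
D_4 = 96732.58199
D_5 = 115015.03998
Terminal value at year 5: TV = D_5×(1+g_2)/(r−g_2) = 119270.59646/0.096 = 1242402.04647
P_0 = D_1/(1+r)^1 + D_2/(1+r)^2 + D_3/(1+r)^3 + D_4/(1+r)^4 + D_5/(1+r)^5 + TV/(1+r)^5
    = 50792.23301 + 53302.70525 + 55937.26085 + 58702.03279 + 61603.45718 + 665445.67809 = 945783.36717

$945783.37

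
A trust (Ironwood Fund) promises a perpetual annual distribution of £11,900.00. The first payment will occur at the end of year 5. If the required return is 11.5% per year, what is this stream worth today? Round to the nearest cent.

£66949.86

Value at end of year 4: C / r = £11,900.00 / 0.115 = £103,478.2609
Discount to today: PV = £103,478.2609 / (1 + 0.115)^4 = £103,478.2609 / 1.545608 = £66,949.86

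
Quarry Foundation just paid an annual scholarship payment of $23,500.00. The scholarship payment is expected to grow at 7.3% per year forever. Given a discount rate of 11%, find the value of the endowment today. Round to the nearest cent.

D₁ = D₀ × (1 + g) = $23,500.00 × 1.073 = $25,215.5000
Growing perpetuity: P = D₁ / (r − g) = $25,215.5000 / (0.11 − 0.073) = $681,500.00

$681500.00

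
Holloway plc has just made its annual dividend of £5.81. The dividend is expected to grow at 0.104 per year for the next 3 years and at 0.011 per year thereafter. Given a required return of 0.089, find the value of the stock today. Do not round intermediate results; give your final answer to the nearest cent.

D_1 = 6.41424
D_2 = 7.08132
D_3 = 7.81778
Terminal value at year 3: TV = D_3×(1+g_2)/(r−g_2) = 7.90377/0.078 = 101.33043
P_0 = D_1/(1+r)^1 + D_2/(1+r)^2 + D_3/(1+r)^3 + TV/(1+r)^3
    = 5.89003 + 5.97116 + 6.05340 + 78.46144 = 96.37603

£96.38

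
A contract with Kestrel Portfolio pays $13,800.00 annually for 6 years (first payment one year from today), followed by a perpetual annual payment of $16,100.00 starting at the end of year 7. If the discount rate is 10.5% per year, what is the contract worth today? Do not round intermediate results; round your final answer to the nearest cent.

PV of 6-year annuity: $13,800.00 × [1 − (1+0.105)^−6] / 0.105 = 59232.07555
Perpetuity value at year 6: $16,100.00 / 0.105 = 153333.33333
PV of perpetuity: 153333.33333 / (1+0.105)^6 = 84229.24519
Total PV = 59232.07555 + 84229.24519 = 143461.32074

$143461.32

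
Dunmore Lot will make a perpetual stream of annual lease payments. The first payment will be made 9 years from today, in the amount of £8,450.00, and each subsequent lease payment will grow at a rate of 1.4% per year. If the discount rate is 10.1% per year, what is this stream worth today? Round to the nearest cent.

£44982.01

Value at end of year 8: C₁ / (r − g) = £8,450.00 / (0.101 − 0.014) = £97,126.4368
Discount to today: PV = £97,126.4368 / (1 + 0.101)^8 = £97,126.4368 / 2.159228 = £44,982.01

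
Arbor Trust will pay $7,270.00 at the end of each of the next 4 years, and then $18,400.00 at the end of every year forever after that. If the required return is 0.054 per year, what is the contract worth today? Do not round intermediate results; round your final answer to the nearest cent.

PV of 4-year annuity: $7,270.00 × [1 − (1+0.054)^−4] / 0.054 = 25541.32118
Perpetuity value at year 4: $18,400.00 / 0.054 = 340740.74074
PV of perpetuity: 340740.74074 / (1+0.054)^4 = 276096.95674
Total PV = 25541.32118 + 276096.95674 = 301638.27792

$301638.28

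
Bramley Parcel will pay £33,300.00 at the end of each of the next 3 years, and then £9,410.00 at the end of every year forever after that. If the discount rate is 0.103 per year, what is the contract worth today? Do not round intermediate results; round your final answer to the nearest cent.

PV of 3-year annuity: £33,300.00 × [1 − (1+0.103)^−3] / 0.103 = 82376.74540
Perpetuity value at year 3: £9,410.00 / 0.103 = 91359.22330
PV of perpetuity: 91359.22330 / (1+0.103)^3 = 68080.98984
Total PV = 82376.74540 + 68080.98984 = 150457.73524

£150457.74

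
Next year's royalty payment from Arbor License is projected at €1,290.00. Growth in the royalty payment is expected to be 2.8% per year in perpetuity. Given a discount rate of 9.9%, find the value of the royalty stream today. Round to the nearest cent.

€18169.01

Growing perpetuity: P = D₁ / (r − g) = €1,290.0000 / (0.099 − 0.028) = €18,169.01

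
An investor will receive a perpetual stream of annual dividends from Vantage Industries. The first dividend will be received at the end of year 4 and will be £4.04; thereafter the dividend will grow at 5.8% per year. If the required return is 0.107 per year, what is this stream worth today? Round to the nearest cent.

Value at end of year 3: C₁ / (r − g) = £4.04 / (0.107 − 0.058) = £82.4490
Discount to today: PV = £82.4490 / (1 + 0.107)^3 = £82.4490 / 1.356572 = £60.78

£60.78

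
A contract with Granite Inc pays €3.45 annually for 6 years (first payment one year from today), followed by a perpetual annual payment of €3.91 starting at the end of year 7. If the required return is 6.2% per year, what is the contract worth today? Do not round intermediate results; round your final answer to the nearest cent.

€60.82

PV of 6-year annuity: €3.45 × [1 − (1+0.062)^−6] / 0.062 = 16.85869
Perpetuity value at year 6: €3.91 / 0.062 = 63.06452
PV of perpetuity: 63.06452 / (1+0.062)^6 = 43.95800
Total PV = 16.85869 + 43.95800 = 60.81669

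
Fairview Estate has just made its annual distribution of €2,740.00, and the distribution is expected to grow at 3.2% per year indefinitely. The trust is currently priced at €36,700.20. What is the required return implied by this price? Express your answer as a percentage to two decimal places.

10.90%

D₁ = €2,740.00 × 1.032 = €2,827.6800
P = D₁/(r − g) ⇒ r = D₁/P + g = €2,827.6800/€36,700.20 + 0.032 = 0.077048 + 0.032 = 0.109048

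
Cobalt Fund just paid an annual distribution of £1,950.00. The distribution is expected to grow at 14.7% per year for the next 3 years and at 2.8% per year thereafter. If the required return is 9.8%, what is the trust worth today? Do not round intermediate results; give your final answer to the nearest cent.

£39032.56

D_1 = 2236.65000
D_2 = 2565.43755
D_3 = 2942.55687
Terminal value at year 3: TV = D_3×(1+g_2)/(r−g_2) = 3024.94846/0.07 = 43213.54946
P_0 = D_1/(1+r)^1 + D_2/(1+r)^2 + D_3/(1+r)^3 + TV/(1+r)^3
    = 2037.02186 + 2127.92720 + 2222.88935 + 32644.71785 = 39032.55626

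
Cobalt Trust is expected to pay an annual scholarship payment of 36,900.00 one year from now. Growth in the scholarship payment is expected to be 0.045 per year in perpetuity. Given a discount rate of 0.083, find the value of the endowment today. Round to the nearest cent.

Growing perpetuity: P = D₁ / (r − g) = 36,900.0000 / (0.083 − 0.045) = 971,052.63

971052.63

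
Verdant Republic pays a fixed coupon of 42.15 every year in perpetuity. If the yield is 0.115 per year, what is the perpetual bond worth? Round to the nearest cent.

366.52

Level perpetuity: PV = C / r = 42.15 / 0.115 = 366.52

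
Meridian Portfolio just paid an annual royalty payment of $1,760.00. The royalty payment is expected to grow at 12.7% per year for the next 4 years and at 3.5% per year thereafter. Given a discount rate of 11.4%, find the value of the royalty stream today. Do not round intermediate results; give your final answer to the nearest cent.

D_1 = 1983.52000
D_2 = 2235.42704
D_3 = 2519.32627
D_4 = 2839.28071
Terminal value at year 4: TV = D_4×(1+g_2)/(r−g_2) = 2938.65554/0.079 = 37198.17134
P_0 = D_1/(1+r)^1 + D_2/(1+r)^2 + D_3/(1+r)^3 + D_4/(1+r)^4 + TV/(1+r)^4
    = 1780.53860 + 1801.31688 + 1822.33763 + 1843.60369 + 24153.54201 = 31401.33881

$31401.34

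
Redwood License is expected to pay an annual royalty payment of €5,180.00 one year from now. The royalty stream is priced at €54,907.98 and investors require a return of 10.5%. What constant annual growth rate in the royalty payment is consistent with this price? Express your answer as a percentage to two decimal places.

P = D₁/(r−g) ⇒ g = r − D₁/P = 0.105 − €5,180.00/€54,907.98 = 0.010660

1.07%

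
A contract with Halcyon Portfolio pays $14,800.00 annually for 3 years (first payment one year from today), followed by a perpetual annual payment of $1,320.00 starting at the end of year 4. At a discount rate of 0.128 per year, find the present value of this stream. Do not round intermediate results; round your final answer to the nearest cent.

PV of 3-year annuity: $14,800.00 × [1 − (1+0.128)^−3] / 0.128 = 35064.07451
Perpetuity value at year 3: $1,320.00 / 0.128 = 10312.50000
PV of perpetuity: 10312.50000 / (1+0.128)^3 = 7185.16363
Total PV = 35064.07451 + 7185.16363 = 42249.23813

$42249.24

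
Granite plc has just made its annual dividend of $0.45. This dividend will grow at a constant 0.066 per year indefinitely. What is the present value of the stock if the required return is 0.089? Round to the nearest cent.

D₁ = D₀ × (1 + g) = $0.45 × 1.066 = $0.4797
Growing perpetuity: P = D₁ / (r − g) = $0.4797 / (0.089 − 0.066) = $20.86

$20.86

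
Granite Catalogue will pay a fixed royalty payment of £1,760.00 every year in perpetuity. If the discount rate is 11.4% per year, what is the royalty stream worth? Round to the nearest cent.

Level perpetuity: PV = C / r = £1,760.00 / 0.114 = £15,438.60

£15438.60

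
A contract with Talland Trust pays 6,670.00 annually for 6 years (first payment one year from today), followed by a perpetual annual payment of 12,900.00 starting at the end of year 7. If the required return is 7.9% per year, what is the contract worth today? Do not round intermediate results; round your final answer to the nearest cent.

PV of 6-year annuity: 6,670.00 × [1 − (1+0.079)^−6] / 0.079 = 30928.37266
Perpetuity value at year 6: 12,900.00 / 0.079 = 163291.13924
PV of perpetuity: 163291.13924 / (1+0.079)^6 = 103474.64638
Total PV = 30928.37266 + 103474.64638 = 134403.01905

134403.02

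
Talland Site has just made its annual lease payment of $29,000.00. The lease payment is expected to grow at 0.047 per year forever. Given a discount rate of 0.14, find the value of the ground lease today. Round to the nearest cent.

D₁ = D₀ × (1 + g) = $29,000.00 × 1.047 = $30,363.0000
Growing perpetuity: P = D₁ / (r − g) = $30,363.0000 / (0.14 − 0.047) = $326,483.87

$326483.87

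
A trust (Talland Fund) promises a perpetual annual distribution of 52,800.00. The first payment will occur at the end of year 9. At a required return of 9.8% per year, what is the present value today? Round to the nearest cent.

Value at end of year 8: C / r = 52,800.00 / 0.098 = 538,775.5102
Discount to today: PV = 538,775.5102 / (1 + 0.098)^8 = 538,775.5102 / 2.112607 = 255,028.74

255028.74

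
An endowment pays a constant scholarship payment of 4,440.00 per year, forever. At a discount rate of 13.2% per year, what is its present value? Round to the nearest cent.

Level perpetuity: PV = C / r = 4,440.00 / 0.132 = 33,636.36

33636.36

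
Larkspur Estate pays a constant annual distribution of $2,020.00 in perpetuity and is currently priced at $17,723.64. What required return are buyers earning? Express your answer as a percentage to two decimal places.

P = C/r ⇒ r = C/P = $2,020.00/$17,723.64 = 0.113972

11.40%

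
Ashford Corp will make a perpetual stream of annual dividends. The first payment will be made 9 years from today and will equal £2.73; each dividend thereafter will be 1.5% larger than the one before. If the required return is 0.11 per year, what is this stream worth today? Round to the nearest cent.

Value at end of year 8: C₁ / (r − g) = £2.73 / (0.11 − 0.015) = £28.7368
Discount to today: PV = £28.7368 / (1 + 0.11)^8 = £28.7368 / 2.304538 = £12.47

£12.47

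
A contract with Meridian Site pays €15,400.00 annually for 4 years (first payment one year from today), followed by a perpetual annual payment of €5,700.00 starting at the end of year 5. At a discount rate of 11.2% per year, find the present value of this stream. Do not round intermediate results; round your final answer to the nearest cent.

PV of 4-year annuity: €15,400.00 × [1 − (1+0.112)^−4] / 0.112 = 47574.35755
Perpetuity value at year 4: €5,700.00 / 0.112 = 50892.85714
PV of perpetuity: 50892.85714 / (1+0.112)^4 = 33284.16636
Total PV = 47574.35755 + 33284.16636 = 80858.52391

€80858.52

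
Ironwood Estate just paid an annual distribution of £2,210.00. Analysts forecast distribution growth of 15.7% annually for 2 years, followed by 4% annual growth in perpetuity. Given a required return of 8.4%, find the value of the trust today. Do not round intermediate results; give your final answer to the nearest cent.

£64385.29

D_1 = 2556.97000
D_2 = 2958.41429
Terminal value at year 2: TV = D_2×(1+g_2)/(r−g_2) = 3076.75086/0.044 = 69926.15595
P_0 = D_1/(1+r)^1 + D_2/(1+r)^2 + TV/(1+r)^2
    = 2358.82841 + 2517.67940 + 59508.78592 = 64385.29374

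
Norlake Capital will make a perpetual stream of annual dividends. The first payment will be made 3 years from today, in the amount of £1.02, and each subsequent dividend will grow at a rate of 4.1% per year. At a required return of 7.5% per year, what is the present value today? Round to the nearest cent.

£25.96

Value at end of year 2: C₁ / (r − g) = £1.02 / (0.075 − 0.041) = £30.0000
Discount to today: PV = £30.0000 / (1 + 0.075)^2 = £30.0000 / 1.155625 = £25.96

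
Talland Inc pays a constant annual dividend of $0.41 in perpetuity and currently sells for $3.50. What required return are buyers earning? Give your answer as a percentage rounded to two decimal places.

11.71%

P = C/r ⇒ r = C/P = $0.41/$3.50 = 0.117143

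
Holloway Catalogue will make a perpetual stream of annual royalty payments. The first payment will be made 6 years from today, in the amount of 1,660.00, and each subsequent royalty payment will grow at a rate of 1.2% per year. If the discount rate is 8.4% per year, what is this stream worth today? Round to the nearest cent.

15403.85

Value at end of year 5: C₁ / (r − g) = 1,660.00 / (0.084 − 0.012) = 23,055.5556
Discount to today: PV = 23,055.5556 / (1 + 0.084)^5 = 23,055.5556 / 1.496740 = 15,403.85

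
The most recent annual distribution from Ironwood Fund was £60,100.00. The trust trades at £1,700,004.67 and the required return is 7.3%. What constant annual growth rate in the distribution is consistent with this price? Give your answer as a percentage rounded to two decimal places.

3.64%

P = D₀(1+g)/(r−g) ⇒ P(r−g) = D₀(1+g) ⇒ g(P+D₀) = P·r − D₀
g = (P·r − D₀)/(P + D₀) = (£1,700,004.67×0.073 − £60,100.00) / (£1,700,004.67 + £60,100.00) = 0.036362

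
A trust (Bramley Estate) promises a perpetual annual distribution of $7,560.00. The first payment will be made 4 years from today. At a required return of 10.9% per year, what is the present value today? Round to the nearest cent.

Value at end of year 3: C / r = $7,560.00 / 0.109 = $69,357.7982
Discount to today: PV = $69,357.7982 / (1 + 0.109)^3 = $69,357.7982 / 1.363938 = $50,851.14

$50851.14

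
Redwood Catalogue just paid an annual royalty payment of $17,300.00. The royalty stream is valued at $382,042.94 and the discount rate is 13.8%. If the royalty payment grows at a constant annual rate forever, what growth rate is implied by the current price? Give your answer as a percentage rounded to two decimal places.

8.87%

P = D₀(1+g)/(r−g) ⇒ P(r−g) = D₀(1+g) ⇒ g(P+D₀) = P·r − D₀
g = (P·r − D₀)/(P + D₀) = ($382,042.94×0.138 − $17,300.00) / ($382,042.94 + $17,300.00) = 0.088701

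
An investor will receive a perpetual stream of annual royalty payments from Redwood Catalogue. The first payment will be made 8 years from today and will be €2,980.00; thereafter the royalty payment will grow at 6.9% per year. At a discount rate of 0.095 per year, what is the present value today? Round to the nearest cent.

€60721.72

Value at end of year 7: C₁ / (r − g) = €2,980.00 / (0.095 − 0.069) = €114,615.3846
Discount to today: PV = €114,615.3846 / (1 + 0.095)^7 = €114,615.3846 / 1.887552 = €60,721.72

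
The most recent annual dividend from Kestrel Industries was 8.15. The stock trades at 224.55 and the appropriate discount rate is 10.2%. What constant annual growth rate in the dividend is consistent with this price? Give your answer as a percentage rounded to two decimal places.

P = D₀(1+g)/(r−g) ⇒ P(r−g) = D₀(1+g) ⇒ g(P+D₀) = P·r − D₀
g = (P·r − D₀)/(P + D₀) = (224.55×0.102 − 8.15) / (224.55 + 8.15) = 0.063404

6.34%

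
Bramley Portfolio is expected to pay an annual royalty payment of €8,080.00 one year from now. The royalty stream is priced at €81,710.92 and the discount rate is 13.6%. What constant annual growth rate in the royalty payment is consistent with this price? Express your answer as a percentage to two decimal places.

3.71%

P = D₁/(r−g) ⇒ g = r − D₁/P = 0.136 − €8,080.00/€81,710.92 = 0.037115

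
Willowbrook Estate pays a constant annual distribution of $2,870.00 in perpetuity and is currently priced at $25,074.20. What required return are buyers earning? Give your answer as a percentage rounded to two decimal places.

11.45%

P = C/r ⇒ r = C/P = $2,870.00/$25,074.20 = 0.114460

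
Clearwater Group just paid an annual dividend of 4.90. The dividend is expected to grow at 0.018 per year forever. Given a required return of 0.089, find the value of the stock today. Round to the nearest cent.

D₁ = D₀ × (1 + g) = 4.90 × 1.018 = 4.9882
Growing perpetuity: P = D₁ / (r − g) = 4.9882 / (0.089 − 0.018) = 70.26

70.26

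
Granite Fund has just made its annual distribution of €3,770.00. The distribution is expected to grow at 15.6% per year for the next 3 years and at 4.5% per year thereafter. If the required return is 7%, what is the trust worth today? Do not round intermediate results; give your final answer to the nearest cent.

€211946.62

D_1 = 4358.12000
D_2 = 5037.98672
D_3 = 5823.91265
Terminal value at year 3: TV = D_3×(1+g_2)/(r−g_2) = 6085.98872/0.025 = 243439.54870
P_0 = D_1/(1+r)^1 + D_2/(1+r)^2 + D_3/(1+r)^3 + TV/(1+r)^3
    = 4073.00935 + 4400.37271 + 4754.04753 + 198719.18675 = 211946.61634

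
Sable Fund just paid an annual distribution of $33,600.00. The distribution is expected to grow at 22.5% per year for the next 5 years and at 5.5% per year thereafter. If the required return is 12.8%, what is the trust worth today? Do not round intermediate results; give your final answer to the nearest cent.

$950147.65

D_1 = 41160.00000
D_2 = 50421.00000
D_3 = 61765.72500
D_4 = 75663.01312
D_5 = 92687.19108
Terminal value at year 5: TV = D_5×(1+g_2)/(r−g_2) = 97784.98659/0.073 = 1339520.36421
P_0 = D_1/(1+r)^1 + D_2/(1+r)^2 + D_3/(1+r)^3 + D_4/(1+r)^4 + D_5/(1+r)^5 + TV/(1+r)^5
    = 36489.36170 + 39627.18802 + 43034.84514 + 46735.53662 + 50754.46131 + 733506.25587 = 950147.64865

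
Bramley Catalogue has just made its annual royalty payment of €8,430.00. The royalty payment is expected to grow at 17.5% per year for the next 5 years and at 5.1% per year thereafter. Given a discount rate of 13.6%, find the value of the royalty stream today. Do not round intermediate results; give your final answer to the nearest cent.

€170093.32

D_1 = 9905.25000
D_2 = 11638.66875
D_3 = 13675.43578
D_4 = 16068.63704
D_5 = 18880.64853
Terminal value at year 5: TV = D_5×(1+g_2)/(r−g_2) = 19843.56160/0.085 = 233453.66589
P_0 = D_1/(1+r)^1 + D_2/(1+r)^2 + D_3/(1+r)^3 + D_4/(1+r)^4 + D_5/(1+r)^5 + TV/(1+r)^5
    = 8719.41021 + 9018.75616 + 9328.37895 + 9648.63140 + 9979.87843 + 123398.26148 = 170093.31663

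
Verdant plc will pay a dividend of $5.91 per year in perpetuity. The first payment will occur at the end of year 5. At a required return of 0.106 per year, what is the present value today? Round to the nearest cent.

$37.26

Value at end of year 4: C / r = $5.91 / 0.106 = $55.7547
Discount to today: PV = $55.7547 / (1 + 0.106)^4 = $55.7547 / 1.496306 = $37.26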